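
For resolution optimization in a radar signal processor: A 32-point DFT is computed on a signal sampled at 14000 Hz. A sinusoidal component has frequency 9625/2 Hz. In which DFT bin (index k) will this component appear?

DFT frequency resolution = f_s/N = 14000/32 = 875/2 Hz
Bin index k = f_signal / resolution = 9625/2 / 875/2 = 11
The signal frequency 9625/2 Hz falls in DFT bin k = 11.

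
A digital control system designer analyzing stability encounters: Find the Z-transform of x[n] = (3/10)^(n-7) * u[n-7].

Time-shifting property: if X(z) = Z{x[n]}, then Z{x[n-d]} = z^(-d) * X(z)
X(z) = z/(z - 3/10) for x[n] = (3/10)^n * u[n]
Z{x[n-7]} = z^(-7) * z/(z - 3/10) = z^(-6)/(z - 3/10)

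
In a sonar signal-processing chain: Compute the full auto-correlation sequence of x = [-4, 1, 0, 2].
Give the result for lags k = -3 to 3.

r_xx[k] = sum_m x[m]*x[m+k], indexed from 0, for k = -3 to 3:
  r_xx[-3] = x[3]*x[0] = -8
  r_xx[-2] = x[2]*x[0] + x[3]*x[1] = 2
  r_xx[-1] = x[1]*x[0] + x[2]*x[1] + x[3]*x[2] = -4
  r_xx[0] = x[0]*x[0] + x[1]*x[1] + x[2]*x[2] + x[3]*x[3] = 21
  r_xx[1] = x[0]*x[1] + x[1]*x[2] + x[2]*x[3] = -4
  r_xx[2] = x[0]*x[2] + x[1]*x[3] = 2
  r_xx[3] = x[0]*x[3] = -8
r_xx = [-8, 2, -4, 21, -4, 2, -8]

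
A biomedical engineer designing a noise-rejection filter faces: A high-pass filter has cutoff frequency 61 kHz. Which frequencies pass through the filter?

A high-pass filter passes all frequencies above the cutoff frequency 61 kHz and attenuates lower frequencies.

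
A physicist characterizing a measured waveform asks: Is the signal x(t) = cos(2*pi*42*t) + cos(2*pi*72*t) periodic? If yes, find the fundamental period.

f1 = 42 Hz, f2 = 72 Hz
Period T1 = 1/42, T2 = 1/72
Ratio T1/T2 = 72/42, which is rational.
The signal is periodic with fundamental period T = 1/GCD(42,72) = 1/6 s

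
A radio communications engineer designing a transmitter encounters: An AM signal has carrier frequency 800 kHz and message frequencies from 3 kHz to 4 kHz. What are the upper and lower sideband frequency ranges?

Upper sideband (USB) = fc + [fm_low, fm_high] = 800 + [3, 4] = [803, 804] kHz
Lower sideband (LSB) = fc - [fm_high, fm_low] = 800 - [4, 3] = [796, 797] kHz
Total occupied spectrum: 796 kHz to 804 kHz (plus carrier at 800 kHz)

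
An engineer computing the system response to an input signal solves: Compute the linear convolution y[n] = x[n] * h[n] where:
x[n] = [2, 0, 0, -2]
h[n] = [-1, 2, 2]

y[n] = sum_k x[k]*h[n-k]. Output length = len(x) + len(h) - 1 = 4 + 3 - 1 = 6.
y[0] = 2*-1 = -2
y[1] = 0*-1 + 2*2 = 4
y[2] = 0*-1 + 0*2 + 2*2 = 4
y[3] = -2*-1 + 0*2 + 0*2 = 2
y[4] = -2*2 + 0*2 = -4
y[5] = -2*2 = -4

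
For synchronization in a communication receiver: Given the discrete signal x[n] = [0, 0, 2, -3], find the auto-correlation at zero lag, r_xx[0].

The auto-correlation at zero lag r_xx[0] equals the signal energy.
r_xx[0] = sum of x[n]^2 = 0^2 + 0^2 + 2^2 + (-3)^2
= 0 + 0 + 4 + 9 = 13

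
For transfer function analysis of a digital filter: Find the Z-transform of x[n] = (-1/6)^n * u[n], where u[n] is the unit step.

The Z-transform of a^n * u[n] is z/(z-a) for |z| > |a|.
Here a = -1/6, so X(z) = z/(z - (-1/6)) = 6z/(6z + 1)
ROC: |z| > 1/6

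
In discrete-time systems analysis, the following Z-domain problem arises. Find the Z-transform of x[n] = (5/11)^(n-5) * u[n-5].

Time-shifting property: if X(z) = Z{x[n]}, then Z{x[n-d]} = z^(-d) * X(z)
X(z) = z/(z - 5/11) for x[n] = (5/11)^n * u[n]
Z{x[n-5]} = z^(-5) * z/(z - 5/11) = z^(-4)/(z - 5/11)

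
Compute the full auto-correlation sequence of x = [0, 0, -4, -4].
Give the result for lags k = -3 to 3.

r_xx[k] = sum_m x[m]*x[m+k], indexed from 0, for k = -3 to 3:
  r_xx[-3] = x[3]*x[0] = 0
  r_xx[-2] = x[2]*x[0] + x[3]*x[1] = 0
  r_xx[-1] = x[1]*x[0] + x[2]*x[1] + x[3]*x[2] = 16
  r_xx[0] = x[0]*x[0] + x[1]*x[1] + x[2]*x[2] + x[3]*x[3] = 32
  r_xx[1] = x[0]*x[1] + x[1]*x[2] + x[2]*x[3] = 16
  r_xx[2] = x[0]*x[2] + x[1]*x[3] = 0
  r_xx[3] = x[0]*x[3] = 0
r_xx = [0, 0, 16, 32, 16, 0, 0]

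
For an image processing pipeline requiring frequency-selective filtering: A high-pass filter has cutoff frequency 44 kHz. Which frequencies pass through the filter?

A high-pass filter passes all frequencies above the cutoff frequency 44 kHz and attenuates lower frequencies.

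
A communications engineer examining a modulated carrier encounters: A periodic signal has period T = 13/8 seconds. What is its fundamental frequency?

The fundamental frequency is the reciprocal of the period.
f = 1/T = 1/(13/8) = 8/13 Hz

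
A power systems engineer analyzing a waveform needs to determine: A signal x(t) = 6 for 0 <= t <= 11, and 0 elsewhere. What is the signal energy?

Energy = integral of |x(t)|^2 dt over the signal duration
= 6^2 * 11 = 36 * 11 = 396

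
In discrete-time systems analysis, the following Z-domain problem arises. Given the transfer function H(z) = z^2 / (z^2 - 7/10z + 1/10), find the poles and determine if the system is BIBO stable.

Poles are roots of the denominator: z^2 - 7/10z + 1/10 = 0.
Quadratic formula: z = [-(-7/10) +/- sqrt((-7/10)^2 - 4*(1/10))] / 2
Discriminant = 49/100 - 2/5 = 9/100; sqrt = 3/10.
z = (7/10 +/- 3/10) / 2 => z = 1/2 or z = 1/5.
|p1| = 1/2, |p2| = 1/5.
For BIBO stability, all poles must lie inside the unit circle (|p| < 1).
System is STABLE since both |p| < 1.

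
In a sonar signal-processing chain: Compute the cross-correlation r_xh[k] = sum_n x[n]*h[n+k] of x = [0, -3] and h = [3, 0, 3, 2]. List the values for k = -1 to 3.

Both sequences indexed from 0 and zero outside their support.
Lags with overlap: k = -1 to 3.
  r_xh[-1] = x[1]*h[0] = -9
  r_xh[0] = x[0]*h[0] + x[1]*h[1] = 0
  r_xh[1] = x[0]*h[1] + x[1]*h[2] = -9
  r_xh[2] = x[0]*h[2] + x[1]*h[3] = -6
  r_xh[3] = x[0]*h[3] = 0
r_xh = [-9, 0, -9, -6, 0] (for k = -1, ..., 3)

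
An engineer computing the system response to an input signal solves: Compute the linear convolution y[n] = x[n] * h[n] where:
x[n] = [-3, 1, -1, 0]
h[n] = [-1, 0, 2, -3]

y[n] = sum_k x[k]*h[n-k]. Output length = len(x) + len(h) - 1 = 4 + 4 - 1 = 7.
y[0] = -3*-1 = 3
y[1] = 1*-1 + -3*0 = -1
y[2] = -1*-1 + 1*0 + -3*2 = -5
y[3] = 0*-1 + -1*0 + 1*2 + -3*-3 = 11
y[4] = 0*0 + -1*2 + 1*-3 = -5
y[5] = 0*2 + -1*-3 = 3
y[6] = 0*-3 = 0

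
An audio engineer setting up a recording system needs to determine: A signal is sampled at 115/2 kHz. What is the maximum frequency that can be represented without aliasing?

The maximum frequency that can be represented without aliasing
is the Nyquist frequency: f_max = f_s / 2 = 115/2 kHz / 2 = 115/4 kHz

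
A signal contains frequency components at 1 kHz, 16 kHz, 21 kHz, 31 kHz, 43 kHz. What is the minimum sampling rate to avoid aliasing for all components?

The highest frequency component is f_max = 43 kHz.
Nyquist rate = 2 * f_max = 2 * 43 kHz = 86 kHz.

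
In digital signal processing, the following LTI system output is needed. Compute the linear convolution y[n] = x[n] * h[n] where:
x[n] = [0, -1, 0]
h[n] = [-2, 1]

y[n] = sum_k x[k]*h[n-k]. Output length = len(x) + len(h) - 1 = 3 + 2 - 1 = 4.
y[0] = 0*-2 = 0
y[1] = -1*-2 + 0*1 = 2
y[2] = 0*-2 + -1*1 = -1
y[3] = 0*1 = 0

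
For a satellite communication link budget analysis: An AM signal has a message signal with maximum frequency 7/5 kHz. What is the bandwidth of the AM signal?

In AM (double-sideband), the bandwidth is twice the message frequency.
BW = 2 * f_m = 2 * 7/5 kHz = 14/5 kHz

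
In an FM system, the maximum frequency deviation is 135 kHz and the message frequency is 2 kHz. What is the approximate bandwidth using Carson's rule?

Carson's rule: BW = 2*(delta_f + f_m)
= 2*(135 + 2) kHz = 274 kHz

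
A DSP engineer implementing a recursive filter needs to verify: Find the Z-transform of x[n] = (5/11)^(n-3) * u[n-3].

Time-shifting property: if X(z) = Z{x[n]}, then Z{x[n-d]} = z^(-d) * X(z)
X(z) = z/(z - 5/11) for x[n] = (5/11)^n * u[n]
Z{x[n-3]} = z^(-3) * z/(z - 5/11) = z^(-2)/(z - 5/11)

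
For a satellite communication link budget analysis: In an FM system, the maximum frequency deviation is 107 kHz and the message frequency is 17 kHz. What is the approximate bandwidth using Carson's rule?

Carson's rule: BW = 2*(delta_f + f_m)
= 2*(107 + 17) kHz = 248 kHz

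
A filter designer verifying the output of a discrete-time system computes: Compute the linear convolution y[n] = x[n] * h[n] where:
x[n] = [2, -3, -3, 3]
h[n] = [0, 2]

y[n] = sum_k x[k]*h[n-k]. Output length = len(x) + len(h) - 1 = 4 + 2 - 1 = 5.
y[0] = 2*0 = 0
y[1] = -3*0 + 2*2 = 4
y[2] = -3*0 + -3*2 = -6
y[3] = 3*0 + -3*2 = -6
y[4] = 3*2 = 6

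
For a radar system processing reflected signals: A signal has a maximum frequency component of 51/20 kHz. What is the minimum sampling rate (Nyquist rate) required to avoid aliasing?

By the Nyquist-Shannon sampling theorem,
the minimum sampling rate (Nyquist rate) must be at least 2 * f_max.
Nyquist rate = 2 * 51/20 kHz = 51/10 kHz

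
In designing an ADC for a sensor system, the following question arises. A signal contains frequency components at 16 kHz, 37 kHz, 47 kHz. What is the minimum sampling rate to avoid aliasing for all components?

The highest frequency component is f_max = 47 kHz.
Nyquist rate = 2 * f_max = 2 * 47 kHz = 94 kHz.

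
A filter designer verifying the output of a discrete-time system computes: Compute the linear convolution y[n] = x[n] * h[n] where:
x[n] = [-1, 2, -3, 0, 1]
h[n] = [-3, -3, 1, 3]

y[n] = sum_k x[k]*h[n-k]. Output length = len(x) + len(h) - 1 = 5 + 4 - 1 = 8.
y[0] = -1*-3 = 3
y[1] = 2*-3 + -1*-3 = -3
y[2] = -3*-3 + 2*-3 + -1*1 = 2
y[3] = 0*-3 + -3*-3 + 2*1 + -1*3 = 8
y[4] = 1*-3 + 0*-3 + -3*1 + 2*3 = 0
y[5] = 1*-3 + 0*1 + -3*3 = -12
y[6] = 1*1 + 0*3 = 1
y[7] = 1*3 = 3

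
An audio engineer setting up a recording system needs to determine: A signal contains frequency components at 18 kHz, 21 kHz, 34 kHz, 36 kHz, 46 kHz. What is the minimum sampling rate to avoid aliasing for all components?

The highest frequency component is f_max = 46 kHz.
Nyquist rate = 2 * f_max = 2 * 46 kHz = 92 kHz.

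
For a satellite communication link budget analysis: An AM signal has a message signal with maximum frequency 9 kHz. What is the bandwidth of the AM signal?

In AM (double-sideband), the bandwidth is twice the message frequency.
BW = 2 * f_m = 2 * 9 kHz = 18 kHz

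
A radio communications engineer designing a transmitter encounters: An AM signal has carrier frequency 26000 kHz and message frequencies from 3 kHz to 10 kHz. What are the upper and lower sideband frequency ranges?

Upper sideband (USB) = fc + [fm_low, fm_high] = 26000 + [3, 10] = [26003, 26010] kHz
Lower sideband (LSB) = fc - [fm_high, fm_low] = 26000 - [10, 3] = [25990, 25997] kHz
Total occupied spectrum: 25990 kHz to 26010 kHz (plus carrier at 26000 kHz)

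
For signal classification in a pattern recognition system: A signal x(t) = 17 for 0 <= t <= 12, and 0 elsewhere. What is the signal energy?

Energy = integral of |x(t)|^2 dt over the signal duration
= 17^2 * 12 = 289 * 12 = 3468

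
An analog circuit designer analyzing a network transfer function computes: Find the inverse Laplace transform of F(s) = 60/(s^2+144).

Standard pair: w/(s^2+w^2) <-> sin(wt)*u(t)
Recognize w^2 = 144, so w = 12; numerator 60 = 5*12.
f(t) = 5*sin(12t)*u(t)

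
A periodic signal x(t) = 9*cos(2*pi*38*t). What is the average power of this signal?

Average power of A*cos(wt) is A^2/2.
P = 9^2 / 2 = 81/2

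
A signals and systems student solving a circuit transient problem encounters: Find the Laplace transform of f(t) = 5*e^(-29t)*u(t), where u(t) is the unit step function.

Standard Laplace transform pair:
e^(-at)*u(t) <-> 1/(s+a)
With a = 29: L{5*e^(-29t)*u(t)} = 5/(s+29), ROC: Re(s) > -29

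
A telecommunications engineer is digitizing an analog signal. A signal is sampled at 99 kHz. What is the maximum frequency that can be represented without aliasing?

The maximum frequency that can be represented without aliasing
is the Nyquist frequency: f_max = f_s / 2 = 99 kHz / 2 = 99/2 kHz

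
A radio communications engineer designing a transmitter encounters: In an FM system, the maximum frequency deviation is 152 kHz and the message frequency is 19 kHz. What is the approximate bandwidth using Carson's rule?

Carson's rule: BW = 2*(delta_f + f_m)
= 2*(152 + 19) kHz = 342 kHz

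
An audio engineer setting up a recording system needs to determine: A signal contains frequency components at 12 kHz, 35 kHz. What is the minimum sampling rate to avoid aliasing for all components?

The highest frequency component is f_max = 35 kHz.
Nyquist rate = 2 * f_max = 2 * 35 kHz = 70 kHz.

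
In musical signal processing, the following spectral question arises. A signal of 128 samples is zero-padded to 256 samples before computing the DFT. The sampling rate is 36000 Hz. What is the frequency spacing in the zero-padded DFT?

Original DFT: N = 128, resolution = f_s/N = 36000/128 = 1125/4 Hz
Zero-padded DFT: N = 256, resolution = f_s/N = 36000/256 = 1125/8 Hz
Zero-padding interpolates the spectrum (finer frequency grid)
but does NOT improve the true spectral resolution (ability to resolve close frequencies).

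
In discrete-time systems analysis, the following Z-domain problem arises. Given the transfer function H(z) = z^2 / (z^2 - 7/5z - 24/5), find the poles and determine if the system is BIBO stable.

Poles are roots of the denominator: z^2 - 7/5z - 24/5 = 0.
Quadratic formula: z = [-(-7/5) +/- sqrt((-7/5)^2 - 4*(-24/5))] / 2
Discriminant = 49/25 + 96/5 = 529/25; sqrt = 23/5.
z = (7/5 +/- 23/5) / 2 => z = 3 or z = -8/5.
|p1| = 8/5, |p2| = 3.
For BIBO stability, all poles must lie inside the unit circle (|p| < 1).
System is UNSTABLE since at least one |p| >= 1.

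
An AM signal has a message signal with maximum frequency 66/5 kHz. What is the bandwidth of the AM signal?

In AM (double-sideband), the bandwidth is twice the message frequency.
BW = 2 * f_m = 2 * 66/5 kHz = 132/5 kHz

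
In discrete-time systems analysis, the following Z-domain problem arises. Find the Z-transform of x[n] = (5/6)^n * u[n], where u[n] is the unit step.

The Z-transform of a^n * u[n] is z/(z-a) for |z| > |a|.
Here a = 5/6, so X(z) = z/(z - (5/6)) = 6z/(6z - 5)
ROC: |z| > 5/6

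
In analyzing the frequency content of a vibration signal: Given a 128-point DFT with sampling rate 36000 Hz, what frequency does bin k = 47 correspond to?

The frequency of DFT bin k is: f_k = k * f_s / N
f_47 = 47 * 36000 / 128 = 52875/4 Hz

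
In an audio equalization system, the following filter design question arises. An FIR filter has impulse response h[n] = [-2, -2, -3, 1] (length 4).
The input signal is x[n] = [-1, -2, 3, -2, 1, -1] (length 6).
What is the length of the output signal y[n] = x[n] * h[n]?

For linear convolution, the output length is:
len(y) = len(x) + len(h) - 1 = 6 + 4 - 1 = 9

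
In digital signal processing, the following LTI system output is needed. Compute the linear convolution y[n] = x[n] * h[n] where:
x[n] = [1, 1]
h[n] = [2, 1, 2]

y[n] = sum_k x[k]*h[n-k]. Output length = len(x) + len(h) - 1 = 2 + 3 - 1 = 4.
y[0] = 1*2 = 2
y[1] = 1*2 + 1*1 = 3
y[2] = 1*1 + 1*2 = 3
y[3] = 1*2 = 2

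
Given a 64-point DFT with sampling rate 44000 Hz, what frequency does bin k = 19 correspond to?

The frequency of DFT bin k is: f_k = k * f_s / N
f_19 = 19 * 44000 / 64 = 26125/2 Hz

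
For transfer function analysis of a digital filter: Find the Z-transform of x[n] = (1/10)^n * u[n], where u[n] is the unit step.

The Z-transform of a^n * u[n] is z/(z-a) for |z| > |a|.
Here a = 1/10, so X(z) = z/(z - (1/10)) = 10z/(10z - 1)
ROC: |z| > 1/10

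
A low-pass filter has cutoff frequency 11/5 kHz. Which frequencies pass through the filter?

A low-pass filter passes all frequencies below the cutoff frequency 11/5 kHz and attenuates higher frequencies.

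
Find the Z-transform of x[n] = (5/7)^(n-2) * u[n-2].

Time-shifting property: if X(z) = Z{x[n]}, then Z{x[n-d]} = z^(-d) * X(z)
X(z) = z/(z - 5/7) for x[n] = (5/7)^n * u[n]
Z{x[n-2]} = z^(-2) * z/(z - 5/7) = z^(-1)/(z - 5/7)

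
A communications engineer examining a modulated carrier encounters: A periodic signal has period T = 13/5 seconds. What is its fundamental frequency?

The fundamental frequency is the reciprocal of the period.
f = 1/T = 1/(13/5) = 5/13 Hz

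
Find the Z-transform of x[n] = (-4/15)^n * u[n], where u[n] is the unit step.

The Z-transform of a^n * u[n] is z/(z-a) for |z| > |a|.
Here a = -4/15, so X(z) = z/(z - (-4/15)) = 15z/(15z + 4)
ROC: |z| > 4/15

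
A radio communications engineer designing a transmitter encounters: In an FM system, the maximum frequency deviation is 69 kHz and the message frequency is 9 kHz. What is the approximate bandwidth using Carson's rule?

Carson's rule: BW = 2*(delta_f + f_m)
= 2*(69 + 9) kHz = 156 kHz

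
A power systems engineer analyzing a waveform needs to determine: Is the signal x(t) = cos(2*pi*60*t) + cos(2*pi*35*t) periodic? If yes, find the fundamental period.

f1 = 60 Hz, f2 = 35 Hz
Period T1 = 1/60, T2 = 1/35
Ratio T1/T2 = 35/60, which is rational.
The signal is periodic with fundamental period T = 1/GCD(60,35) = 1/5 s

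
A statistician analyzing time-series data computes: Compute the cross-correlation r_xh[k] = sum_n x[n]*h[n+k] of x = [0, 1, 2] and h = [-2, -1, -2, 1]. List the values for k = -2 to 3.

Both sequences indexed from 0 and zero outside their support.
Lags with overlap: k = -2 to 3.
  r_xh[-2] = x[2]*h[0] = -4
  r_xh[-1] = x[1]*h[0] + x[2]*h[1] = -4
  r_xh[0] = x[0]*h[0] + x[1]*h[1] + x[2]*h[2] = -5
  r_xh[1] = x[0]*h[1] + x[1]*h[2] + x[2]*h[3] = 0
  r_xh[2] = x[0]*h[2] + x[1]*h[3] = 1
  r_xh[3] = x[0]*h[3] = 0
r_xh = [-4, -4, -5, 0, 1, 0] (for k = -2, ..., 3)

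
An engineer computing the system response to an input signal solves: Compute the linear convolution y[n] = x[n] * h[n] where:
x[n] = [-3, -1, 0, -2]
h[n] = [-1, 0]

y[n] = sum_k x[k]*h[n-k]. Output length = len(x) + len(h) - 1 = 4 + 2 - 1 = 5.
y[0] = -3*-1 = 3
y[1] = -1*-1 + -3*0 = 1
y[2] = 0*-1 + -1*0 = 0
y[3] = -2*-1 + 0*0 = 2
y[4] = -2*0 = 0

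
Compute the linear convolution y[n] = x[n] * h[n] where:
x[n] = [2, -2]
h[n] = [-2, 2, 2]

y[n] = sum_k x[k]*h[n-k]. Output length = len(x) + len(h) - 1 = 2 + 3 - 1 = 4.
y[0] = 2*-2 = -4
y[1] = -2*-2 + 2*2 = 8
y[2] = -2*2 + 2*2 = 0
y[3] = -2*2 = -4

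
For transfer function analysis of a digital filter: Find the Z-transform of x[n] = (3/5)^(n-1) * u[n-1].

Time-shifting property: if X(z) = Z{x[n]}, then Z{x[n-d]} = z^(-d) * X(z)
X(z) = z/(z - 3/5) for x[n] = (3/5)^n * u[n]
Z{x[n-1]} = z^(-1) * z/(z - 3/5) = 1/(z - 3/5)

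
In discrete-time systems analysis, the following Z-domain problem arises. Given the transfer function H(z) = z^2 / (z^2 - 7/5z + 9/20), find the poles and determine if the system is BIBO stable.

Poles are roots of the denominator: z^2 - 7/5z + 9/20 = 0.
Quadratic formula: z = [-(-7/5) +/- sqrt((-7/5)^2 - 4*(9/20))] / 2
Discriminant = 49/25 - 9/5 = 4/25; sqrt = 2/5.
z = (7/5 +/- 2/5) / 2 => z = 9/10 or z = 1/2.
|p1| = 1/2, |p2| = 9/10.
For BIBO stability, all poles must lie inside the unit circle (|p| < 1).
System is STABLE since both |p| < 1.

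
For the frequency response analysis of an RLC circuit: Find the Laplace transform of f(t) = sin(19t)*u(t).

Standard pair: sin(wt)*u(t) <-> w/(s^2+w^2)
With w = 19: L{sin(19t)*u(t)} = 19/(s^2+361)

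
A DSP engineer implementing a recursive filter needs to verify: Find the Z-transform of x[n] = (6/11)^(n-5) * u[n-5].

Time-shifting property: if X(z) = Z{x[n]}, then Z{x[n-d]} = z^(-d) * X(z)
X(z) = z/(z - 6/11) for x[n] = (6/11)^n * u[n]
Z{x[n-5]} = z^(-5) * z/(z - 6/11) = z^(-4)/(z - 6/11)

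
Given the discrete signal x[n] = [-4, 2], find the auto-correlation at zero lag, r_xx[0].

The auto-correlation at zero lag r_xx[0] equals the signal energy.
r_xx[0] = sum of x[n]^2 = (-4)^2 + 2^2
= 16 + 4 = 20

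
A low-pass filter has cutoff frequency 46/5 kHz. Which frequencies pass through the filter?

A low-pass filter passes all frequencies below the cutoff frequency 46/5 kHz and attenuates higher frequencies.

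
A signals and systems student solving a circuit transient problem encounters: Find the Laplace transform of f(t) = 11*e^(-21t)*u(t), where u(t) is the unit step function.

Standard Laplace transform pair:
e^(-at)*u(t) <-> 1/(s+a)
With a = 21: L{11*e^(-21t)*u(t)} = 11/(s+21), ROC: Re(s) > -21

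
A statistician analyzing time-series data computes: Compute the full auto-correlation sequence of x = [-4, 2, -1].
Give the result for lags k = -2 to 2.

r_xx[k] = sum_m x[m]*x[m+k], indexed from 0, for k = -2 to 2:
  r_xx[-2] = x[2]*x[0] = 4
  r_xx[-1] = x[1]*x[0] + x[2]*x[1] = -10
  r_xx[0] = x[0]*x[0] + x[1]*x[1] + x[2]*x[2] = 21
  r_xx[1] = x[0]*x[1] + x[1]*x[2] = -10
  r_xx[2] = x[0]*x[2] = 4
r_xx = [4, -10, 21, -10, 4]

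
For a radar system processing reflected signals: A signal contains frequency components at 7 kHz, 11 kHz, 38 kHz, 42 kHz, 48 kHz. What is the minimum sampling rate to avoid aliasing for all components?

The highest frequency component is f_max = 48 kHz.
Nyquist rate = 2 * f_max = 2 * 48 kHz = 96 kHz.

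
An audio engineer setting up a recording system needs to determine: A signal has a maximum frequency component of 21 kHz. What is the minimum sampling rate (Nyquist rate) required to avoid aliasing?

By the Nyquist-Shannon sampling theorem,
the minimum sampling rate (Nyquist rate) must be at least 2 * f_max.
Nyquist rate = 2 * 21 kHz = 42 kHz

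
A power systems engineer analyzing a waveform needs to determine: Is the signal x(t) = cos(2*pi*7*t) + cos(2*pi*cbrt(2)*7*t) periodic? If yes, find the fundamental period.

f1 = 7 Hz, f2 = 7*cbrt(2) Hz
Ratio f2/f1 = cbrt(2), which is irrational.
Since the frequency ratio is irrational, no common period exists.
The signal is not periodic.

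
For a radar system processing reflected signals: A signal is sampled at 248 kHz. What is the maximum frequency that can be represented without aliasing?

The maximum frequency that can be represented without aliasing
is the Nyquist frequency: f_max = f_s / 2 = 248 kHz / 2 = 124 kHz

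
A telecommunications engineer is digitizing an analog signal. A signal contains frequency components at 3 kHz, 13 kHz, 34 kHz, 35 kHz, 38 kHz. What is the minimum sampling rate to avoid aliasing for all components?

The highest frequency component is f_max = 38 kHz.
Nyquist rate = 2 * f_max = 2 * 38 kHz = 76 kHz.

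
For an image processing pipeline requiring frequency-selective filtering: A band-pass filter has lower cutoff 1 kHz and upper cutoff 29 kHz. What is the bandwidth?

Bandwidth = f_high - f_low
= 29 kHz - 1 kHz = 28 kHz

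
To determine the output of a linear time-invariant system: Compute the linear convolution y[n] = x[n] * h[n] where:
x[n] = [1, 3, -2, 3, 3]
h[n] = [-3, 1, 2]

y[n] = sum_k x[k]*h[n-k]. Output length = len(x) + len(h) - 1 = 5 + 3 - 1 = 7.
y[0] = 1*-3 = -3
y[1] = 3*-3 + 1*1 = -8
y[2] = -2*-3 + 3*1 + 1*2 = 11
y[3] = 3*-3 + -2*1 + 3*2 = -5
y[4] = 3*-3 + 3*1 + -2*2 = -10
y[5] = 3*1 + 3*2 = 9
y[6] = 3*2 = 6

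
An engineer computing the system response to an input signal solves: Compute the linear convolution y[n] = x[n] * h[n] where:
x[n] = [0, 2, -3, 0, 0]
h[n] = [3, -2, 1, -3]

y[n] = sum_k x[k]*h[n-k]. Output length = len(x) + len(h) - 1 = 5 + 4 - 1 = 8.
y[0] = 0*3 = 0
y[1] = 2*3 + 0*-2 = 6
y[2] = -3*3 + 2*-2 + 0*1 = -13
y[3] = 0*3 + -3*-2 + 2*1 + 0*-3 = 8
y[4] = 0*3 + 0*-2 + -3*1 + 2*-3 = -9
y[5] = 0*-2 + 0*1 + -3*-3 = 9
y[6] = 0*1 + 0*-3 = 0
y[7] = 0*-3 = 0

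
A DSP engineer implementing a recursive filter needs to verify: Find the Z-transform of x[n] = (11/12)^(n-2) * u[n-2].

Time-shifting property: if X(z) = Z{x[n]}, then Z{x[n-d]} = z^(-d) * X(z)
X(z) = z/(z - 11/12) for x[n] = (11/12)^n * u[n]
Z{x[n-2]} = z^(-2) * z/(z - 11/12) = z^(-1)/(z - 11/12)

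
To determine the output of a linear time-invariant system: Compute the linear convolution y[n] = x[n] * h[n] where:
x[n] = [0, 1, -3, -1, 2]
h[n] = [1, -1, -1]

y[n] = sum_k x[k]*h[n-k]. Output length = len(x) + len(h) - 1 = 5 + 3 - 1 = 7.
y[0] = 0*1 = 0
y[1] = 1*1 + 0*-1 = 1
y[2] = -3*1 + 1*-1 + 0*-1 = -4
y[3] = -1*1 + -3*-1 + 1*-1 = 1
y[4] = 2*1 + -1*-1 + -3*-1 = 6
y[5] = 2*-1 + -1*-1 = -1
y[6] = 2*-1 = -2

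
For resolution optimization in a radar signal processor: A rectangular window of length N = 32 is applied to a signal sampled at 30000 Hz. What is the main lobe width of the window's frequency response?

For a rectangular window of length N,
the main lobe width in frequency is 2*f_s/N.
= 2*30000/32 = 1875 Hz
This determines the minimum frequency separation for resolving two sinusoids.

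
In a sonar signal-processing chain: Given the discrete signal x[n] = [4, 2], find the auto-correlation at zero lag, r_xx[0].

The auto-correlation at zero lag r_xx[0] equals the signal energy.
r_xx[0] = sum of x[n]^2 = 4^2 + 2^2
= 16 + 4 = 20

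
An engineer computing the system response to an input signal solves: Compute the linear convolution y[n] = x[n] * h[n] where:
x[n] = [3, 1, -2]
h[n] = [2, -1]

y[n] = sum_k x[k]*h[n-k]. Output length = len(x) + len(h) - 1 = 3 + 2 - 1 = 4.
y[0] = 3*2 = 6
y[1] = 1*2 + 3*-1 = -1
y[2] = -2*2 + 1*-1 = -5
y[3] = -2*-1 = 2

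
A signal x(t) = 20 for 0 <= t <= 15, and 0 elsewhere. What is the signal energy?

Energy = integral of |x(t)|^2 dt over the signal duration
= 20^2 * 15 = 400 * 15 = 6000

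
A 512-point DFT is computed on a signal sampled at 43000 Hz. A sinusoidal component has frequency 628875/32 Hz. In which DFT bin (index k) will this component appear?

DFT frequency resolution = f_s/N = 43000/512 = 5375/64 Hz
Bin index k = f_signal / resolution = 628875/32 / 5375/64 = 234
The signal frequency 628875/32 Hz falls in DFT bin k = 234.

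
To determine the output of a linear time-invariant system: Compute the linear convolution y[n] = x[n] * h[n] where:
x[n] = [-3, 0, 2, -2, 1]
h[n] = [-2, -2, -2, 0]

y[n] = sum_k x[k]*h[n-k]. Output length = len(x) + len(h) - 1 = 5 + 4 - 1 = 8.
y[0] = -3*-2 = 6
y[1] = 0*-2 + -3*-2 = 6
y[2] = 2*-2 + 0*-2 + -3*-2 = 2
y[3] = -2*-2 + 2*-2 + 0*-2 + -3*0 = 0
y[4] = 1*-2 + -2*-2 + 2*-2 + 0*0 = -2
y[5] = 1*-2 + -2*-2 + 2*0 = 2
y[6] = 1*-2 + -2*0 = -2
y[7] = 1*0 = 0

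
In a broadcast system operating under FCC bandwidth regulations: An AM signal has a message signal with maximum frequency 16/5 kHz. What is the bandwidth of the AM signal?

In AM (double-sideband), the bandwidth is twice the message frequency.
BW = 2 * f_m = 2 * 16/5 kHz = 32/5 kHz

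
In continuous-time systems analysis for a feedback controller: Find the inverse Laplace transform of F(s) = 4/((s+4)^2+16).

Standard pair: w/((s+a)^2+w^2) <-> e^(-at)*sin(wt)*u(t)
With a=4, w=4: f(t) = e^(-4t)*sin(4t)*u(t)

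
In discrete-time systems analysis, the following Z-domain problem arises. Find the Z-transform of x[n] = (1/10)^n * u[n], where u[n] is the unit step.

The Z-transform of a^n * u[n] is z/(z-a) for |z| > |a|.
Here a = 1/10, so X(z) = z/(z - (1/10)) = 10z/(10z - 1)
ROC: |z| > 1/10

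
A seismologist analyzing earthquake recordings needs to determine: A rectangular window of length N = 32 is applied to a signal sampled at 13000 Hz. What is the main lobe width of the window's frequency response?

For a rectangular window of length N,
the main lobe width in frequency is 2*f_s/N.
= 2*13000/32 = 1625/2 Hz
This determines the minimum frequency separation for resolving two sinusoids.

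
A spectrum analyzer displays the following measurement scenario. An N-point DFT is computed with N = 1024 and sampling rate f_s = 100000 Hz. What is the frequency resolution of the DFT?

DFT frequency resolution = f_s / N
= 100000 / 1024 = 3125/32 Hz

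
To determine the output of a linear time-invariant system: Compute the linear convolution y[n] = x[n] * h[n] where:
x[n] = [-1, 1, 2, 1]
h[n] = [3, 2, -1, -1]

y[n] = sum_k x[k]*h[n-k]. Output length = len(x) + len(h) - 1 = 4 + 4 - 1 = 7.
y[0] = -1*3 = -3
y[1] = 1*3 + -1*2 = 1
y[2] = 2*3 + 1*2 + -1*-1 = 9
y[3] = 1*3 + 2*2 + 1*-1 + -1*-1 = 7
y[4] = 1*2 + 2*-1 + 1*-1 = -1
y[5] = 1*-1 + 2*-1 = -3
y[6] = 1*-1 = -1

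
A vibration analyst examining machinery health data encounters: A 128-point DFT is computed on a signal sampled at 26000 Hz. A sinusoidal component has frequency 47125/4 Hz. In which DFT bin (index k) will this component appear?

DFT frequency resolution = f_s/N = 26000/128 = 1625/8 Hz
Bin index k = f_signal / resolution = 47125/4 / 1625/8 = 58
The signal frequency 47125/4 Hz falls in DFT bin k = 58.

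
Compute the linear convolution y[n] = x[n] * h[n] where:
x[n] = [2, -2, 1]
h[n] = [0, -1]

y[n] = sum_k x[k]*h[n-k]. Output length = len(x) + len(h) - 1 = 3 + 2 - 1 = 4.
y[0] = 2*0 = 0
y[1] = -2*0 + 2*-1 = -2
y[2] = 1*0 + -2*-1 = 2
y[3] = 1*-1 = -1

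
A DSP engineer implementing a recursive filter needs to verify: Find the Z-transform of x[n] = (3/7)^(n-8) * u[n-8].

Time-shifting property: if X(z) = Z{x[n]}, then Z{x[n-d]} = z^(-d) * X(z)
X(z) = z/(z - 3/7) for x[n] = (3/7)^n * u[n]
Z{x[n-8]} = z^(-8) * z/(z - 3/7) = z^(-7)/(z - 3/7)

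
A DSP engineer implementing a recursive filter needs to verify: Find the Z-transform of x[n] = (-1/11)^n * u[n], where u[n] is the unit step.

The Z-transform of a^n * u[n] is z/(z-a) for |z| > |a|.
Here a = -1/11, so X(z) = z/(z - (-1/11)) = 11z/(11z + 1)
ROC: |z| > 1/11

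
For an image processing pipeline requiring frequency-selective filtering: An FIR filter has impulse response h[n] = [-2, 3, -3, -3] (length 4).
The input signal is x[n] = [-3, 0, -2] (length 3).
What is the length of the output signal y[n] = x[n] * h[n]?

For linear convolution, the output length is:
len(y) = len(x) + len(h) - 1 = 3 + 4 - 1 = 6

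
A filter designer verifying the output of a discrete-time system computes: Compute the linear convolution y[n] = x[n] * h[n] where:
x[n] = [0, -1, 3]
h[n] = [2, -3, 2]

y[n] = sum_k x[k]*h[n-k]. Output length = len(x) + len(h) - 1 = 3 + 3 - 1 = 5.
y[0] = 0*2 = 0
y[1] = -1*2 + 0*-3 = -2
y[2] = 3*2 + -1*-3 + 0*2 = 9
y[3] = 3*-3 + -1*2 = -11
y[4] = 3*2 = 6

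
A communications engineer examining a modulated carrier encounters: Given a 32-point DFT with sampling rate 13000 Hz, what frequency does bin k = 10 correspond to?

The frequency of DFT bin k is: f_k = k * f_s / N
f_10 = 10 * 13000 / 32 = 8125/2 Hz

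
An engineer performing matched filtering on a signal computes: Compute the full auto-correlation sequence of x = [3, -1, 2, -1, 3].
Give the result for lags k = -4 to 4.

r_xx[k] = sum_m x[m]*x[m+k], indexed from 0, for k = -4 to 4:
  r_xx[-4] = x[4]*x[0] = 9
  r_xx[-3] = x[3]*x[0] + x[4]*x[1] = -6
  r_xx[-2] = x[2]*x[0] + x[3]*x[1] + x[4]*x[2] = 13
  r_xx[-1] = x[1]*x[0] + x[2]*x[1] + x[3]*x[2] + x[4]*x[3] = -10
  r_xx[0] = x[0]*x[0] + x[1]*x[1] + x[2]*x[2] + x[3]*x[3] + x[4]*x[4] = 24
  r_xx[1] = x[0]*x[1] + x[1]*x[2] + x[2]*x[3] + x[3]*x[4] = -10
  r_xx[2] = x[0]*x[2] + x[1]*x[3] + x[2]*x[4] = 13
  r_xx[3] = x[0]*x[3] + x[1]*x[4] = -6
  r_xx[4] = x[0]*x[4] = 9
r_xx = [9, -6, 13, -10, 24, -10, 13, -6, 9]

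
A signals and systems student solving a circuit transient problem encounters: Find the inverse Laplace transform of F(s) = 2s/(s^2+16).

Standard pair: s/(s^2+w^2) <-> cos(wt)*u(t)
With k=2, w=4: f(t) = 2*cos(4t)*u(t)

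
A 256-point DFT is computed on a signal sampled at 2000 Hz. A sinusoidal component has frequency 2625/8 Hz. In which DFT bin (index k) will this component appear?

DFT frequency resolution = f_s/N = 2000/256 = 125/16 Hz
Bin index k = f_signal / resolution = 2625/8 / 125/16 = 42
The signal frequency 2625/8 Hz falls in DFT bin k = 42.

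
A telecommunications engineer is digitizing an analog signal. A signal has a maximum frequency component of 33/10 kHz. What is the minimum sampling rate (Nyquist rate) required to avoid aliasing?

By the Nyquist-Shannon sampling theorem,
the minimum sampling rate (Nyquist rate) must be at least 2 * f_max.
Nyquist rate = 2 * 33/10 kHz = 33/5 kHz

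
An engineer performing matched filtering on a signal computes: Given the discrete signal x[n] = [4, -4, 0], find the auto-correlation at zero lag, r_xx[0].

The auto-correlation at zero lag r_xx[0] equals the signal energy.
r_xx[0] = sum of x[n]^2 = 4^2 + (-4)^2 + 0^2
= 16 + 16 + 0 = 32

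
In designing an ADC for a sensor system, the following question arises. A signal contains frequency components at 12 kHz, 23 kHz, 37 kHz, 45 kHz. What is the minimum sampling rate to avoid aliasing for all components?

The highest frequency component is f_max = 45 kHz.
Nyquist rate = 2 * f_max = 2 * 45 kHz = 90 kHz.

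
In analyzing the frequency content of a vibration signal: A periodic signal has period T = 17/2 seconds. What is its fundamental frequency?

The fundamental frequency is the reciprocal of the period.
f = 1/T = 1/(17/2) = 2/17 Hz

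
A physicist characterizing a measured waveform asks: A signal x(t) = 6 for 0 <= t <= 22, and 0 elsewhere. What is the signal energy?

Energy = integral of |x(t)|^2 dt over the signal duration
= 6^2 * 22 = 36 * 22 = 792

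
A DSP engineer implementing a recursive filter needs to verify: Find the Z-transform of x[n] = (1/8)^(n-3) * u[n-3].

Time-shifting property: if X(z) = Z{x[n]}, then Z{x[n-d]} = z^(-d) * X(z)
X(z) = z/(z - 1/8) for x[n] = (1/8)^n * u[n]
Z{x[n-3]} = z^(-3) * z/(z - 1/8) = z^(-2)/(z - 1/8)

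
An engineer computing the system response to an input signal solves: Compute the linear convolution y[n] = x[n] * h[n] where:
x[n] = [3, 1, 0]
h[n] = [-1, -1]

y[n] = sum_k x[k]*h[n-k]. Output length = len(x) + len(h) - 1 = 3 + 2 - 1 = 4.
y[0] = 3*-1 = -3
y[1] = 1*-1 + 3*-1 = -4
y[2] = 0*-1 + 1*-1 = -1
y[3] = 0*-1 = 0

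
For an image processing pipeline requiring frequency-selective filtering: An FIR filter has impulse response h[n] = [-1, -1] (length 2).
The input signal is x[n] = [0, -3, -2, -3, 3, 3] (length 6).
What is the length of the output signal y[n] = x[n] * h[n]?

For linear convolution, the output length is:
len(y) = len(x) + len(h) - 1 = 6 + 2 - 1 = 7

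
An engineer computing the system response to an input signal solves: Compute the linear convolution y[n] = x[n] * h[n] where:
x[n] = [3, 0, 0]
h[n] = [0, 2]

y[n] = sum_k x[k]*h[n-k]. Output length = len(x) + len(h) - 1 = 3 + 2 - 1 = 4.
y[0] = 3*0 = 0
y[1] = 0*0 + 3*2 = 6
y[2] = 0*0 + 0*2 = 0
y[3] = 0*2 = 0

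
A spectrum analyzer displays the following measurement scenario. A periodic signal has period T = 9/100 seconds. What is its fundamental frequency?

The fundamental frequency is the reciprocal of the period.
f = 1/T = 1/(9/100) = 100/9 Hz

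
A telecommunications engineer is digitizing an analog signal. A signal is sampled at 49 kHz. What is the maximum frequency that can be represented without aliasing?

The maximum frequency that can be represented without aliasing
is the Nyquist frequency: f_max = f_s / 2 = 49 kHz / 2 = 49/2 kHz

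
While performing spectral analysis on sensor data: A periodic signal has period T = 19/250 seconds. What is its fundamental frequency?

The fundamental frequency is the reciprocal of the period.
f = 1/T = 1/(19/250) = 250/19 Hz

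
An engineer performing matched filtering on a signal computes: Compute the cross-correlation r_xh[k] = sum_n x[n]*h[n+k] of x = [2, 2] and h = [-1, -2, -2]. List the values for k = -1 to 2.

Both sequences indexed from 0 and zero outside their support.
Lags with overlap: k = -1 to 2.
  r_xh[-1] = x[1]*h[0] = -2
  r_xh[0] = x[0]*h[0] + x[1]*h[1] = -6
  r_xh[1] = x[0]*h[1] + x[1]*h[2] = -8
  r_xh[2] = x[0]*h[2] = -4
r_xh = [-2, -6, -8, -4] (for k = -1, ..., 2)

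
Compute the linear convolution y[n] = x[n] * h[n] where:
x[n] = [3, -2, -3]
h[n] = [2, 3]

y[n] = sum_k x[k]*h[n-k]. Output length = len(x) + len(h) - 1 = 3 + 2 - 1 = 4.
y[0] = 3*2 = 6
y[1] = -2*2 + 3*3 = 5
y[2] = -3*2 + -2*3 = -12
y[3] = -3*3 = -9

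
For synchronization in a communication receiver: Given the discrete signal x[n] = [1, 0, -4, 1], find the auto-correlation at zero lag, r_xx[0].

The auto-correlation at zero lag r_xx[0] equals the signal energy.
r_xx[0] = sum of x[n]^2 = 1^2 + 0^2 + (-4)^2 + 1^2
= 1 + 0 + 16 + 1 = 18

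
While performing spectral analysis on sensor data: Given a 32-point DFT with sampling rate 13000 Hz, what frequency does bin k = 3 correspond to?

The frequency of DFT bin k is: f_k = k * f_s / N
f_3 = 3 * 13000 / 32 = 4875/4 Hz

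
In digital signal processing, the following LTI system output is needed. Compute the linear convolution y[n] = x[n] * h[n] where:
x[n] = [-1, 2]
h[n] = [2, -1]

y[n] = sum_k x[k]*h[n-k]. Output length = len(x) + len(h) - 1 = 2 + 2 - 1 = 3.
y[0] = -1*2 = -2
y[1] = 2*2 + -1*-1 = 5
y[2] = 2*-1 = -2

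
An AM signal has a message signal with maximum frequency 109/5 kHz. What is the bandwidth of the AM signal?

In AM (double-sideband), the bandwidth is twice the message frequency.
BW = 2 * f_m = 2 * 109/5 kHz = 218/5 kHz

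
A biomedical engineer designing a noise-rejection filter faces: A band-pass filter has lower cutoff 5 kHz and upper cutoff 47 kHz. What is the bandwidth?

Bandwidth = f_high - f_low
= 47 kHz - 5 kHz = 42 kHz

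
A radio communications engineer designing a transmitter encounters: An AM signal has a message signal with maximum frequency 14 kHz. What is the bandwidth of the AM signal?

In AM (double-sideband), the bandwidth is twice the message frequency.
BW = 2 * f_m = 2 * 14 kHz = 28 kHz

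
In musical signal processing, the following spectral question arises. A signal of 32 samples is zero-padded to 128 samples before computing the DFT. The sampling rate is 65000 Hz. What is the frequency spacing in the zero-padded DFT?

Original DFT: N = 32, resolution = f_s/N = 65000/32 = 8125/4 Hz
Zero-padded DFT: N = 128, resolution = f_s/N = 65000/128 = 8125/16 Hz
Zero-padding interpolates the spectrum (finer frequency grid)
but does NOT improve the true spectral resolution (ability to resolve close frequencies).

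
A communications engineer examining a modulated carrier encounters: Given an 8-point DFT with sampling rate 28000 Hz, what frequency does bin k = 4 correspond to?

The frequency of DFT bin k is: f_k = k * f_s / N
f_4 = 4 * 28000 / 8 = 14000 Hz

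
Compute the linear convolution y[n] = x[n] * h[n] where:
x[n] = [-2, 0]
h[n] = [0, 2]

y[n] = sum_k x[k]*h[n-k]. Output length = len(x) + len(h) - 1 = 2 + 2 - 1 = 3.
y[0] = -2*0 = 0
y[1] = 0*0 + -2*2 = -4
y[2] = 0*2 = 0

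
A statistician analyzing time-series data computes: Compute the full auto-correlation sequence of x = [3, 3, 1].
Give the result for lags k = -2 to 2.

r_xx[k] = sum_m x[m]*x[m+k], indexed from 0, for k = -2 to 2:
  r_xx[-2] = x[2]*x[0] = 3
  r_xx[-1] = x[1]*x[0] + x[2]*x[1] = 12
  r_xx[0] = x[0]*x[0] + x[1]*x[1] + x[2]*x[2] = 19
  r_xx[1] = x[0]*x[1] + x[1]*x[2] = 12
  r_xx[2] = x[0]*x[2] = 3
r_xx = [3, 12, 19, 12, 3]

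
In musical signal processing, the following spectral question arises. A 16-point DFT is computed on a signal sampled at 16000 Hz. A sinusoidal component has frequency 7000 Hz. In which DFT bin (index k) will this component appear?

DFT frequency resolution = f_s/N = 16000/16 = 1000 Hz
Bin index k = f_signal / resolution = 7000 / 1000 = 7
The signal frequency 7000 Hz falls in DFT bin k = 7.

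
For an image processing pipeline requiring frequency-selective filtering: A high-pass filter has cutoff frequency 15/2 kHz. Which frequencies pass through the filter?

A high-pass filter passes all frequencies above the cutoff frequency 15/2 kHz and attenuates lower frequencies.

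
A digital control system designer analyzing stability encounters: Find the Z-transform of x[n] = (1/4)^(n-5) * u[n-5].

Time-shifting property: if X(z) = Z{x[n]}, then Z{x[n-d]} = z^(-d) * X(z)
X(z) = z/(z - 1/4) for x[n] = (1/4)^n * u[n]
Z{x[n-5]} = z^(-5) * z/(z - 1/4) = z^(-4)/(z - 1/4)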